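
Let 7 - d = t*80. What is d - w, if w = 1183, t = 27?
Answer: -3336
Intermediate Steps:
d = -2153 (d = 7 - 27*80 = 7 - 1*2160 = 7 - 2160 = -2153)
d - w = -2153 - 1*1183 = -2153 - 1183 = -3336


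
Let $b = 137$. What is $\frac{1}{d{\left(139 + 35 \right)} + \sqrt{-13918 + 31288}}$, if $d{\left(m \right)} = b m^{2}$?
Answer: $\frac{230434}{955796909443} - \frac{\sqrt{1930}}{5734781456658} \approx 2.4108 \cdot 10^{-7}$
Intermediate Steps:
$d{\left(m \right)} = 137 m^{2}$
$\frac{1}{d{\left(139 + 35 \right)} + \sqrt{-13918 + 31288}} = \frac{1}{137 \left(139 + 35\right)^{2} + \sqrt{-13918 + 31288}} = \frac{1}{137 \cdot 174^{2} + \sqrt{17370}} = \frac{1}{137 \cdot 30276 + 3 \sqrt{1930}} = \frac{1}{4147812 + 3 \sqrt{1930}}$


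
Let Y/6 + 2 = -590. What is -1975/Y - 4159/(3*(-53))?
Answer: 5028931/188256 ≈ 26.713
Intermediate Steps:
Y = -3552 (Y = -12 + 6*(-590) = -12 - 3540 = -3552)
-1975/Y - 4159/(3*(-53)) = -1975/(-3552) - 4159/(3*(-53)) = -1975*(-1/3552) - 4159/(-159) = 1975/3552 - 4159*(-1/159) = 1975/3552 + 4159/159 = 5028931/188256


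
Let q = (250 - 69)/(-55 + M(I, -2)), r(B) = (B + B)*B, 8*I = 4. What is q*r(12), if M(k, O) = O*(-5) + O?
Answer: -52128/47 ≈ -1109.1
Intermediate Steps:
I = 1/2 (I = (1/8)*4 = 1/2 ≈ 0.50000)
r(B) = 2*B**2 (r(B) = (2*B)*B = 2*B**2)
M(k, O) = -4*O (M(k, O) = -5*O + O = -4*O)
q = -181/47 (q = (250 - 69)/(-55 - 4*(-2)) = 181/(-55 + 8) = 181/(-47) = 181*(-1/47) = -181/47 ≈ -3.8511)
q*r(12) = -362*12**2/47 = -362*144/47 = -181/47*288 = -52128/47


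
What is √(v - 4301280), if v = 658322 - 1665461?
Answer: I*√5308419 ≈ 2304.0*I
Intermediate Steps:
v = -1007139
√(v - 4301280) = √(-1007139 - 4301280) = √(-5308419) = I*√5308419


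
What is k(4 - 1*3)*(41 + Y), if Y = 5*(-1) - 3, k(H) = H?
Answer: 33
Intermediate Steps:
Y = -8 (Y = -5 - 3 = -8)
k(4 - 1*3)*(41 + Y) = (4 - 1*3)*(41 - 8) = (4 - 3)*33 = 1*33 = 33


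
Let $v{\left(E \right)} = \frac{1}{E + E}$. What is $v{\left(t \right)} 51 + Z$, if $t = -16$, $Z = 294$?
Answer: $\frac{9357}{32} \approx 292.41$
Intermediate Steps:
$v{\left(E \right)} = \frac{1}{2 E}$
$v{\left(t \right)} 51 + Z = \frac{1}{2 \left(-16\right)} 51 + 294 = \frac{1}{2} \left(- \frac{1}{16}\right) 51 + 294 = \left(- \frac{1}{32}\right) 51 + 294 = - \frac{51}{32} + 294 = \frac{9357}{32}$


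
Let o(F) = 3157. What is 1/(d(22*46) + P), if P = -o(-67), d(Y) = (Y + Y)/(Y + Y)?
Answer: -1/3156 ≈ -0.00031686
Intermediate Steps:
d(Y) = 1 (d(Y) = (2*Y)/((2*Y)) = (2*Y)*(1/(2*Y)) = 1)
P = -3157 (P = -1*3157 = -3157)
1/(d(22*46) + P) = 1/(1 - 3157) = 1/(-3156) = -1/3156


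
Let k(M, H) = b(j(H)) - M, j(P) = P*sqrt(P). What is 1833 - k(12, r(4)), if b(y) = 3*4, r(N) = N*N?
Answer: 1833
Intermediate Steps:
r(N) = N**2
j(P) = P**(3/2)
b(y) = 12
k(M, H) = 12 - M
1833 - k(12, r(4)) = 1833 - (12 - 1*12) = 1833 - (12 - 12) = 1833 - 1*0 = 1833 + 0 = 1833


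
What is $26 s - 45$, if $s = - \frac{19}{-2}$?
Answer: $202$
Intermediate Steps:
$s = \frac{19}{2}$ ($s = \left(-19\right) \left(- \frac{1}{2}\right) = \frac{19}{2} \approx 9.5$)
$26 s - 45 = 26 \cdot \frac{19}{2} - 45 = 247 - 45 = 202$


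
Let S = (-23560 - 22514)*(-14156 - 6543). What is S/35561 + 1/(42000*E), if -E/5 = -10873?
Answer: 2177579228747615561/81197498130000 ≈ 26818.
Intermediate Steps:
E = 54365 (E = -5*(-10873) = 54365)
S = 953685726 (S = -46074*(-20699) = 953685726)
S/35561 + 1/(42000*E) = 953685726/35561 + 1/(42000*54365) = 953685726*(1/35561) + (1/42000)*(1/54365) = 953685726/35561 + 1/2283330000 = 2177579228747615561/81197498130000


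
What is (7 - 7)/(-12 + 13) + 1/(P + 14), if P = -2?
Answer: 1/12 ≈ 0.083333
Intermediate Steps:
(7 - 7)/(-12 + 13) + 1/(P + 14) = (7 - 7)/(-12 + 13) + 1/(-2 + 14) = 0/1 + 1/12 = 0*1 + 1/12 = 0 + 1/12 = 1/12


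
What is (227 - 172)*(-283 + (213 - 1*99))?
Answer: -9295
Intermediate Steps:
(227 - 172)*(-283 + (213 - 1*99)) = 55*(-283 + (213 - 99)) = 55*(-283 + 114) = 55*(-169) = -9295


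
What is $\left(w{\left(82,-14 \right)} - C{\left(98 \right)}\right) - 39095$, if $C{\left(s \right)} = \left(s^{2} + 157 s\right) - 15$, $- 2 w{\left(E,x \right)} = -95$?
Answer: $- \frac{128045}{2} \approx -64023.0$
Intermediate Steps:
$w{\left(E,x \right)} = \frac{95}{2}$ ($w{\left(E,x \right)} = \left(- \frac{1}{2}\right) \left(-95\right) = \frac{95}{2}$)
$C{\left(s \right)} = -15 + s^{2} + 157 s$ ($C{\left(s \right)} = \left(s^{2} + 157 s\right) + \left(-28 + 13\right) = \left(s^{2} + 157 s\right) - 15 = -15 + s^{2} + 157 s$)
$\left(w{\left(82,-14 \right)} - C{\left(98 \right)}\right) - 39095 = \left(\frac{95}{2} - \left(-15 + 98^{2} + 157 \cdot 98\right)\right) - 39095 = \left(\frac{95}{2} - \left(-15 + 9604 + 15386\right)\right) - 39095 = \left(\frac{95}{2} - 24975\right) - 39095 = - \frac{49855}{2} - 39095 = - \frac{128045}{2}$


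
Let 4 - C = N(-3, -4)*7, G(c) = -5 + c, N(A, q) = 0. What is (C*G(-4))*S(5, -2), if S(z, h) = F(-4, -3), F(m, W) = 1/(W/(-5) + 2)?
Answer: -180/13 ≈ -13.846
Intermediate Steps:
F(m, W) = 1/(2 - W/5) (F(m, W) = 1/(W*(-1/5) + 2) = 1/(-W/5 + 2) = 1/(2 - W/5))
S(z, h) = 5/13 (S(z, h) = -5/(-10 - 3) = -5/(-13) = -5*(-1/13) = 5/13)
C = 4 (C = 4 - 0*7 = 4 - 1*0 = 4 + 0 = 4)
(C*G(-4))*S(5, -2) = (4*(-5 - 4))*(5/13) = (4*(-9))*(5/13) = -36*5/13 = -180/13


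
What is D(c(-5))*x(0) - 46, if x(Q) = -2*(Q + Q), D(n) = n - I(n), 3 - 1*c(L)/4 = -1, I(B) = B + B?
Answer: -46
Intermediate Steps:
I(B) = 2*B
c(L) = 16 (c(L) = 12 - 4*(-1) = 12 + 4 = 16)
D(n) = -n (D(n) = n - 2*n = -n)
x(Q) = -4*Q
D(c(-5))*x(0) - 46 = (-1*16)*(-4*0) - 46 = -16*0 - 46 = 0 - 46 = -46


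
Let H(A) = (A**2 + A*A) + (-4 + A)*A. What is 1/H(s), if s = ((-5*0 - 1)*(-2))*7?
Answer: 1/532 ≈ 0.0018797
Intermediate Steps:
s = 14 (s = ((0 - 1)*(-2))*7 = -1*(-2)*7 = 2*7 = 14)
H(A) = 2*A**2 + A*(-4 + A) (H(A) = (A**2 + A**2) + A*(-4 + A) = 2*A**2 + A*(-4 + A))
1/H(s) = 1/(14*(-4 + 3*14)) = 1/(14*(-4 + 42)) = 1/(14*38) = 1/532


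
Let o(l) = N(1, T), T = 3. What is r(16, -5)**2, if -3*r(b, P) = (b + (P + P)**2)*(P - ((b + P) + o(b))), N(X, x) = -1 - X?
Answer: 2637376/9 ≈ 2.9304e+5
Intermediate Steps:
o(l) = -2 (o(l) = -1 - 1*1 = -1 - 1 = -2)
r(b, P) = -(2 - b)*(b + 4*P**2)/3 (r(b, P) = -(b + (P + P)**2)*(P - ((b + P) - 2))/3 = -(b + (2*P)**2)*(P - ((P + b) - 2))/3 = -(b + 4*P**2)*(P - (-2 + P + b))/3 = -(b + 4*P**2)*(P + (2 - P - b))/3 = -(b + 4*P**2)*(2 - b)/3 = -(2 - b)*(b + 4*P**2)/3)
r(16, -5)**2 = (-8/3*(-5)**2 - 2/3*16 + (1/3)*16**2 + (4/3)*16*(-5)**2)**2 = (-8/3*25 - 32/3 + (1/3)*256 + (4/3)*16*25)**2 = (-200/3 - 32/3 + 256/3 + 1600/3)**2 = (1624/3)**2 = 2637376/9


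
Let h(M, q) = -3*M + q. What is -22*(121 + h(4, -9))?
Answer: -2200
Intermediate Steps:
h(M, q) = q - 3*M
-22*(121 + h(4, -9)) = -22*(121 + (-9 - 3*4)) = -22*(121 + (-9 - 12)) = -22*(121 - 21) = -22*100 = -2200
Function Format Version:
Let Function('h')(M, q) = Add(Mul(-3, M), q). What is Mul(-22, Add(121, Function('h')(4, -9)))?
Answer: -2200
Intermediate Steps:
Function('h')(M, q) = Add(q, Mul(-3, M))
Mul(-22, Add(121, Function('h')(4, -9))) = Mul(-22, Add(121, Add(-9, Mul(-3, 4)))) = Mul(-22, Add(121, Add(-9, -12))) = Mul(-22, Add(121, -21)) = Mul(-22, 100) = -2200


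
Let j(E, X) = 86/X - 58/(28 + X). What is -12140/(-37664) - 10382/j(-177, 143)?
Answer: -597607577179/15093848 ≈ -39593.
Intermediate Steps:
j(E, X) = -58/(28 + X) + 86/X
-12140/(-37664) - 10382/j(-177, 143) = -12140/(-37664) - 10382*143*(28 + 143)/(28*(86 + 143)) = -12140*(-1/37664) - 10382/(28*(1/143)*229/171) = 3035/9416 - 10382/(28*(1/143)*(1/171)*229) = 3035/9416 - 10382/6412/24453 = 3035/9416 - 10382*24453/6412 = 3035/9416 - 126935523/3206 = -597607577179/15093848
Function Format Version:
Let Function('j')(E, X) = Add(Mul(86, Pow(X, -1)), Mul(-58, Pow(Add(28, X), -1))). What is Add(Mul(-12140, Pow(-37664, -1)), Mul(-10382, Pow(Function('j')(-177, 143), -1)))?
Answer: Rational(-597607577179, 15093848) ≈ -39593.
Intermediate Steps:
Function('j')(E, X) = Add(Mul(-58, Pow(Add(28, X), -1)), Mul(86, Pow(X, -1)))
Add(Mul(-12140, Pow(-37664, -1)), Mul(-10382, Pow(Function('j')(-177, 143), -1))) = Add(Mul(-12140, Pow(-37664, -1)), Mul(-10382, Pow(Mul(28, Pow(143, -1), Pow(Add(28, 143), -1), Add(86, 143)), -1))) = Add(Mul(-12140, Rational(-1, 37664)), Mul(-10382, Pow(Mul(28, Rational(1, 143), Pow(171, -1), 229), -1))) = Add(Rational(3035, 9416), Mul(-10382, Pow(Mul(28, Rational(1, 143), Rational(1, 171), 229), -1))) = Add(Rational(3035, 9416), Mul(-10382, Pow(Rational(6412, 24453), -1))) = Add(Rational(3035, 9416), Mul(-10382, Rational(24453, 6412))) = Add(Rational(3035, 9416), Rational(-126935523, 3206)) = Rational(-597607577179, 15093848)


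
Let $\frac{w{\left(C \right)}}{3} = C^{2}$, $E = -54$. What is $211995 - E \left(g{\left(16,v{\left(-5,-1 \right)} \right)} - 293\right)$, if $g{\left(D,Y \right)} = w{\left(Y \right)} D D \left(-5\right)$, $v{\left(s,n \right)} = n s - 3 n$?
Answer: $-13074867$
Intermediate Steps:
$w{\left(C \right)} = 3 C^{2}$
$v{\left(s,n \right)} = - 3 n + n s$
$g{\left(D,Y \right)} = - 15 D^{2} Y^{2}$ ($g{\left(D,Y \right)} = 3 Y^{2} D D \left(-5\right) = 3 Y^{2} D^{2} \left(-5\right) = 3 D^{2} Y^{2} \left(-5\right) = - 15 D^{2} Y^{2}$)
$211995 - E \left(g{\left(16,v{\left(-5,-1 \right)} \right)} - 293\right) = 211995 - - 54 \left(- 15 \cdot 16^{2} \left(- (-3 - 5)\right)^{2} - 293\right) = 211995 - - 54 \left(\left(-15\right) 256 \left(\left(-1\right) \left(-8\right)\right)^{2} - 293\right) = 211995 - - 54 \left(\left(-15\right) 256 \cdot 8^{2} - 293\right) = 211995 - - 54 \left(\left(-15\right) 256 \cdot 64 - 293\right) = 211995 - - 54 \left(-245760 - 293\right) = 211995 - \left(-54\right) \left(-246053\right) = 211995 - 13286862 = -13074867$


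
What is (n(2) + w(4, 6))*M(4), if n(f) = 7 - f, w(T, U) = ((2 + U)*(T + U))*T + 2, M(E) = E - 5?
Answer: -327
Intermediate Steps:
M(E) = -5 + E
w(T, U) = 2 + T*(2 + U)*(T + U) (w(T, U) = T*(2 + U)*(T + U) + 2 = 2 + T*(2 + U)*(T + U))
(n(2) + w(4, 6))*M(4) = ((7 - 1*2) + (2 + 2*4**2 + 4*6**2 + 6*4**2 + 2*4*6))*(-5 + 4) = ((7 - 2) + (2 + 2*16 + 4*36 + 6*16 + 48))*(-1) = (5 + (2 + 32 + 144 + 96 + 48))*(-1) = (5 + 322)*(-1) = 327*(-1) = -327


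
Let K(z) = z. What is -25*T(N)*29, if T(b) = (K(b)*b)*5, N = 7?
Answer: -177625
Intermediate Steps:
T(b) = 5*b² (T(b) = (b*b)*5 = b²*5 = 5*b²)
-25*T(N)*29 = -125*7²*29 = -125*49*29 = -25*245*29 = -6125*29 = -177625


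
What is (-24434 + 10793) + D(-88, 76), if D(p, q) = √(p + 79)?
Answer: -13641 + 3*I ≈ -13641.0 + 3.0*I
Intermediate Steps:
D(p, q) = √(79 + p)
(-24434 + 10793) + D(-88, 76) = (-24434 + 10793) + √(79 - 88) = -13641 + √(-9) = -13641 + 3*I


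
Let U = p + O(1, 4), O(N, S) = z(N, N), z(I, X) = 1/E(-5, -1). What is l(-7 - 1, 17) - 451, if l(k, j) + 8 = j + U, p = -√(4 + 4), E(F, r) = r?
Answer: -443 - 2*√2 ≈ -445.83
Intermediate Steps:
z(I, X) = -1 (z(I, X) = 1/(-1) = -1)
O(N, S) = -1
p = -2*√2 (p = -√8 = -2*√2 ≈ -2.8284)
U = -1 - 2*√2 (U = -2*√2 - 1 = -1 - 2*√2 ≈ -3.8284)
l(k, j) = -9 + j - 2*√2 (l(k, j) = -8 + (j + (-1 - 2*√2)) = -8 + (-1 + j - 2*√2) = -9 + j - 2*√2)
l(-7 - 1, 17) - 451 = (-9 + 17 - 2*√2) - 451 = (8 - 2*√2) - 451 = -443 - 2*√2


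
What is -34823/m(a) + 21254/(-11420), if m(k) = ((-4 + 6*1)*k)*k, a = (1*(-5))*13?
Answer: -14431874/2412475 ≈ -5.9822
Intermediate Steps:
a = -65 (a = -5*13 = -65)
m(k) = 2*k**2 (m(k) = ((-4 + 6)*k)*k = (2*k)*k = 2*k**2)
-34823/m(a) + 21254/(-11420) = -34823/(2*(-65)**2) + 21254/(-11420) = -34823/(2*4225) + 21254*(-1/11420) = -34823/8450 - 10627/5710 = -14431874/2412475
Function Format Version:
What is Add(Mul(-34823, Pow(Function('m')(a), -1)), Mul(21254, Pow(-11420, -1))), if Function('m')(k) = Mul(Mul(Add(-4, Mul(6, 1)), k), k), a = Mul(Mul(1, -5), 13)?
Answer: Rational(-14431874, 2412475) ≈ -5.9822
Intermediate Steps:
a = -65 (a = Mul(-5, 13) = -65)
Function('m')(k) = Mul(2, Pow(k, 2)) (Function('m')(k) = Mul(Mul(Add(-4, 6), k), k) = Mul(Mul(2, k), k) = Mul(2, Pow(k, 2)))
Add(Mul(-34823, Pow(Function('m')(a), -1)), Mul(21254, Pow(-11420, -1))) = Add(Mul(-34823, Pow(Mul(2, Pow(-65, 2)), -1)), Mul(21254, Pow(-11420, -1))) = Add(Mul(-34823, Pow(Mul(2, 4225), -1)), Mul(21254, Rational(-1, 11420))) = Add(Mul(-34823, Pow(8450, -1)), Rational(-10627, 5710)) = Add(Mul(-34823, Rational(1, 8450)), Rational(-10627, 5710)) = Add(Rational(-34823, 8450), Rational(-10627, 5710)) = Rational(-14431874, 2412475)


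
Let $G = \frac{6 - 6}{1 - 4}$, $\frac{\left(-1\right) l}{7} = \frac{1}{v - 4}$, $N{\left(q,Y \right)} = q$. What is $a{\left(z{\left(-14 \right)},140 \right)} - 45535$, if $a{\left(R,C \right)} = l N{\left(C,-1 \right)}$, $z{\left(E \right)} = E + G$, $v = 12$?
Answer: $- \frac{91315}{2} \approx -45658.0$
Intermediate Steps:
$l = - \frac{7}{8}$ ($l = - \frac{7}{12 - 4} = - \frac{7}{8} \approx -0.875$)
$G = 0$ ($G = \frac{0}{-3} = 0 \left(- \frac{1}{3}\right) = 0$)
$z{\left(E \right)} = E$ ($z{\left(E \right)} = E + 0 = E$)
$a{\left(R,C \right)} = - \frac{7 C}{8}$
$a{\left(z{\left(-14 \right)},140 \right)} - 45535 = \left(- \frac{7}{8}\right) 140 - 45535 = - \frac{245}{2} - 45535 = - \frac{91315}{2}$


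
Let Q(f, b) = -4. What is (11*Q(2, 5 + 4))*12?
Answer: -528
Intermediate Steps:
(11*Q(2, 5 + 4))*12 = (11*(-4))*12 = -44*12 = -528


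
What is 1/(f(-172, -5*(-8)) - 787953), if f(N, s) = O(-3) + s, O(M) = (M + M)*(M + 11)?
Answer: -1/787961 ≈ -1.2691e-6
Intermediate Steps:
O(M) = 2*M*(11 + M) (O(M) = (2*M)*(11 + M) = 2*M*(11 + M))
f(N, s) = -48 + s (f(N, s) = 2*(-3)*(11 - 3) + s = 2*(-3)*8 + s = -48 + s)
1/(f(-172, -5*(-8)) - 787953) = 1/((-48 - 5*(-8)) - 787953) = 1/((-48 + 40) - 787953) = 1/(-8 - 787953) = 1/(-787961) = -1/787961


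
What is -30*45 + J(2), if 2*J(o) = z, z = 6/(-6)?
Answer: -2701/2 ≈ -1350.5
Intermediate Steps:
z = -1 (z = 6*(-⅙) = -1)
J(o) = -½ (J(o) = (½)*(-1) = -½)
-30*45 + J(2) = -30*45 - ½ = -1350 - ½ = -2701/2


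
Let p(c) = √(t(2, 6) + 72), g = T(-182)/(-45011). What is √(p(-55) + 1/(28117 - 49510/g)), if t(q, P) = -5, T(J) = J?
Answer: √(-11240407542 + 137316852480648996*√67)/370562886 ≈ 2.8610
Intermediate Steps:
g = 182/45011 (g = -182/(-45011) = -182*(-1/45011) = 182/45011 ≈ 0.0040435)
p(c) = √67 (p(c) = √(-5 + 72) = √67)
√(p(-55) + 1/(28117 - 49510/g)) = √(√67 + 1/(28117 - 49510/182/45011)) = √(√67 + 1/(28117 - 49510*45011/182)) = √(√67 + 1/(28117 - 1114247305/91)) = √(√67 + 1/(-1111688658/91)) = √(√67 - 91/1111688658) = √(-91/1111688658 + √67)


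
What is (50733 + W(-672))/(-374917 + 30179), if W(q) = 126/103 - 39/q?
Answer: -1170541339/7953795136 ≈ -0.14717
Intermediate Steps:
W(q) = 126/103 - 39/q (W(q) = 126*(1/103) - 39/q = 126/103 - 39/q)
(50733 + W(-672))/(-374917 + 30179) = (50733 + (126/103 - 39/(-672)))/(-374917 + 30179) = (50733 + (126/103 - 39*(-1/672)))/(-344738) = (50733 + (126/103 + 13/224))*(-1/344738) = (50733 + 29563/23072)*(-1/344738) = (1170541339/23072)*(-1/344738) = -1170541339/7953795136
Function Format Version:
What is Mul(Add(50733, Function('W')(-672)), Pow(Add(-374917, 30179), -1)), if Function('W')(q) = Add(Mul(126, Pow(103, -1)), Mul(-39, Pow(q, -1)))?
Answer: Rational(-1170541339, 7953795136) ≈ -0.14717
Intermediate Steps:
Function('W')(q) = Add(Rational(126, 103), Mul(-39, Pow(q, -1))) (Function('W')(q) = Add(Mul(126, Rational(1, 103)), Mul(-39, Pow(q, -1))) = Add(Rational(126, 103), Mul(-39, Pow(q, -1))))
Mul(Add(50733, Function('W')(-672)), Pow(Add(-374917, 30179), -1)) = Mul(Add(50733, Add(Rational(126, 103), Mul(-39, Pow(-672, -1)))), Pow(Add(-374917, 30179), -1)) = Mul(Add(50733, Add(Rational(126, 103), Mul(-39, Rational(-1, 672)))), Pow(-344738, -1)) = Mul(Add(50733, Add(Rational(126, 103), Rational(13, 224))), Rational(-1, 344738)) = Mul(Add(50733, Rational(29563, 23072)), Rational(-1, 344738)) = Mul(Rational(1170541339, 23072), Rational(-1, 344738)) = Rational(-1170541339, 7953795136)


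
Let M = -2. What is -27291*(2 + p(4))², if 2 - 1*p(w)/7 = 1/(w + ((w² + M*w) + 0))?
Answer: -311344825/48 ≈ -6.4864e+6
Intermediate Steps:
p(w) = 14 - 7/(w² - w) (p(w) = 14 - 7/(w + ((w² - 2*w) + 0)) = 14 - 7/(w + (w² - 2*w)) = 14 - 7/(w² - w))
-27291*(2 + p(4))² = -27291*(2 + 7*(-1 - 2*4 + 2*4²)/(4*(-1 + 4)))² = -27291*(2 + 7*(¼)*(-1 - 8 + 2*16)/3)² = -27291*(2 + 7*(¼)*(⅓)*(-1 - 8 + 32))² = -27291*(2 + 7*(¼)*(⅓)*23)² = -27291*(2 + 161/12)² = -27291*(185/12)² = -27291*34225/144 = -311344825/48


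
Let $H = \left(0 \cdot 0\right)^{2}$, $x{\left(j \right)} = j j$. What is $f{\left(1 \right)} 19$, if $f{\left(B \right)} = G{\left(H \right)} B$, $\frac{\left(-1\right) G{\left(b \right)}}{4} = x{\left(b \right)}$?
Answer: $0$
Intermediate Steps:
$x{\left(j \right)} = j^{2}$
$H = 0$ ($H = 0^{2} = 0$)
$G{\left(b \right)} = - 4 b^{2}$
$f{\left(B \right)} = 0$ ($f{\left(B \right)} = - 4 \cdot 0^{2} B = \left(-4\right) 0 B = 0 B = 0$)
$f{\left(1 \right)} 19 = 0 \cdot 19 = 0$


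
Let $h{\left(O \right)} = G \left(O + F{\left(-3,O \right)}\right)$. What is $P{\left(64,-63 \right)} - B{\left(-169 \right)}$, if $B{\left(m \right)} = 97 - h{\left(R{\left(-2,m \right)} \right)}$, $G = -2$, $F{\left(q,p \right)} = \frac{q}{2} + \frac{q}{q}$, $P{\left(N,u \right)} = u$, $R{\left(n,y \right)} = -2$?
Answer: $-155$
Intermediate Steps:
$F{\left(q,p \right)} = 1 + \frac{q}{2}$ ($F{\left(q,p \right)} = q \frac{1}{2} + 1 = \frac{q}{2} + 1 = 1 + \frac{q}{2}$)
$h{\left(O \right)} = 1 - 2 O$ ($h{\left(O \right)} = - 2 \left(O + \left(1 + \frac{1}{2} \left(-3\right)\right)\right) = - 2 \left(O + \left(1 - \frac{3}{2}\right)\right) = - 2 \left(O - \frac{1}{2}\right) = - 2 \left(- \frac{1}{2} + O\right) = 1 - 2 O$)
$B{\left(m \right)} = 92$ ($B{\left(m \right)} = 97 - \left(1 - -4\right) = 97 - \left(1 + 4\right) = 97 - 5 = 92$)
$P{\left(64,-63 \right)} - B{\left(-169 \right)} = -63 - 92 = -155$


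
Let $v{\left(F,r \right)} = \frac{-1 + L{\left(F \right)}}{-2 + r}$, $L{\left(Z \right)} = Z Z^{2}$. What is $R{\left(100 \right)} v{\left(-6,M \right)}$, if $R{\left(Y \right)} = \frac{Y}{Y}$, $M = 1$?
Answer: $217$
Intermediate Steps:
$R{\left(Y \right)} = 1$
$L{\left(Z \right)} = Z^{3}$
$v{\left(F,r \right)} = \frac{-1 + F^{3}}{-2 + r}$
$R{\left(100 \right)} v{\left(-6,M \right)} = 1 \frac{-1 + \left(-6\right)^{3}}{-2 + 1} = 1 \frac{-1 - 216}{-1} = 1 \left(\left(-1\right) \left(-217\right)\right) = 1 \cdot 217 = 217$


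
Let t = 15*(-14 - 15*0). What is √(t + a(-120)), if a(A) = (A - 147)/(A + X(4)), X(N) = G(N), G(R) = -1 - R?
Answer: 3*I*√14435/25 ≈ 14.417*I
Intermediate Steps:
X(N) = -1 - N
t = -210 (t = 15*(-14 + 0) = 15*(-14) = -210)
a(A) = (-147 + A)/(-5 + A) (a(A) = (A - 147)/(A + (-1 - 1*4)) = (-147 + A)/(A + (-1 - 4)) = (-147 + A)/(A - 5) = (-147 + A)/(-5 + A))
√(t + a(-120)) = √(-210 + (-147 - 120)/(-5 - 120)) = √(-210 - 267/(-125)) = √(-210 - 1/125*(-267)) = √(-210 + 267/125) = √(-25983/125) = 3*I*√14435/25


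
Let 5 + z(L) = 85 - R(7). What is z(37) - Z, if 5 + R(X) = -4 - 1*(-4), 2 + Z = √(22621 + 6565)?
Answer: 87 - √29186 ≈ -83.839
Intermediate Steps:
Z = -2 + √29186 (Z = -2 + √(22621 + 6565) = -2 + √29186 ≈ 168.84)
R(X) = -5 (R(X) = -5 + (-4 - 1*(-4)) = -5 + (-4 + 4) = -5 + 0 = -5)
z(L) = 85 (z(L) = -5 + (85 - 1*(-5)) = -5 + (85 + 5) = -5 + 90 = 85)
z(37) - Z = 85 - (-2 + √29186) = 85 + (2 - √29186) = 87 - √29186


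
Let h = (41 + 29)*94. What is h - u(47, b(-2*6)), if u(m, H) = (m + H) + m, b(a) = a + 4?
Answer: 6494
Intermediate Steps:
b(a) = 4 + a
h = 6580 (h = 70*94 = 6580)
u(m, H) = H + 2*m (u(m, H) = (H + m) + m = H + 2*m)
h - u(47, b(-2*6)) = 6580 - ((4 - 2*6) + 2*47) = 6580 - ((4 - 12) + 94) = 6580 - (-8 + 94) = 6580 - 1*86 = 6580 - 86 = 6494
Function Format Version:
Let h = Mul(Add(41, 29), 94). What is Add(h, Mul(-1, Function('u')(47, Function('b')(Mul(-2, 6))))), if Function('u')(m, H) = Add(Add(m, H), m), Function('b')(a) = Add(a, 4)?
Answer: 6494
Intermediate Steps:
Function('b')(a) = Add(4, a)
h = 6580 (h = Mul(70, 94) = 6580)
Function('u')(m, H) = Add(H, Mul(2, m)) (Function('u')(m, H) = Add(Add(H, m), m) = Add(H, Mul(2, m)))
Add(h, Mul(-1, Function('u')(47, Function('b')(Mul(-2, 6))))) = Add(6580, Mul(-1, Add(Add(4, Mul(-2, 6)), Mul(2, 47)))) = Add(6580, Mul(-1, Add(Add(4, -12), 94))) = Add(6580, Mul(-1, Add(-8, 94))) = Add(6580, Mul(-1, 86)) = Add(6580, -86) = 6494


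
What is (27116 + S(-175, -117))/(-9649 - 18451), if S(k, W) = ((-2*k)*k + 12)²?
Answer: -187505988/1405 ≈ -1.3346e+5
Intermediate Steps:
S(k, W) = (12 - 2*k²)² (S(k, W) = (-2*k² + 12)² = (12 - 2*k²)²)
(27116 + S(-175, -117))/(-9649 - 18451) = (27116 + 4*(-6 + (-175)²)²)/(-9649 - 18451) = (27116 + 4*(-6 + 30625)²)/(-28100) = (27116 + 4*30619²)*(-1/28100) = (27116 + 4*937523161)*(-1/28100) = (27116 + 3750092644)*(-1/28100) = 3750119760*(-1/28100) = -187505988/1405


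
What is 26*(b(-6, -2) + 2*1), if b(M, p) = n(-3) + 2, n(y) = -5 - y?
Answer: 52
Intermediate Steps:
b(M, p) = 0 (b(M, p) = (-5 - 1*(-3)) + 2 = (-5 + 3) + 2 = -2 + 2 = 0)
26*(b(-6, -2) + 2*1) = 26*(0 + 2*1) = 26*(0 + 2) = 26*2 = 52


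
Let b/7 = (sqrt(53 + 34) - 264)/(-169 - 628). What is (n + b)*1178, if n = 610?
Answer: 574885204/797 - 8246*sqrt(87)/797 ≈ 7.2122e+5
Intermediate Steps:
b = 1848/797 - 7*sqrt(87)/797 (b = 7*((sqrt(53 + 34) - 264)/(-169 - 628)) = 7*((sqrt(87) - 264)/(-797)) = 7*((-264 + sqrt(87))*(-1/797)) = 7*(264/797 - sqrt(87)/797) = 1848/797 - 7*sqrt(87)/797 ≈ 2.2368)
(n + b)*1178 = (610 + (1848/797 - 7*sqrt(87)/797))*1178 = (488018/797 - 7*sqrt(87)/797)*1178 = 574885204/797 - 8246*sqrt(87)/797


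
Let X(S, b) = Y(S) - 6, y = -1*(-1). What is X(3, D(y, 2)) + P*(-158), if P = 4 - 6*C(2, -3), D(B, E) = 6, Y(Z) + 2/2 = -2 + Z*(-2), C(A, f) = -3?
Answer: -3491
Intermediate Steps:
Y(Z) = -3 - 2*Z (Y(Z) = -1 + (-2 + Z*(-2)) = -1 + (-2 - 2*Z) = -3 - 2*Z)
y = 1
P = 22 (P = 4 - 6*(-3) = 4 + 18 = 22)
X(S, b) = -9 - 2*S (X(S, b) = (-3 - 2*S) - 6 = -9 - 2*S)
X(3, D(y, 2)) + P*(-158) = (-9 - 2*3) + 22*(-158) = (-9 - 6) - 3476 = -15 - 3476 = -3491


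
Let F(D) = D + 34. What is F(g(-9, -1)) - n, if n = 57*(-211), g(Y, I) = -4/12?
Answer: 36182/3 ≈ 12061.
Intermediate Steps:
g(Y, I) = -1/3 (g(Y, I) = -4*1/12 = -1/3)
n = -12027
F(D) = 34 + D
F(g(-9, -1)) - n = (34 - 1/3) - 1*(-12027) = 101/3 + 12027 = 36182/3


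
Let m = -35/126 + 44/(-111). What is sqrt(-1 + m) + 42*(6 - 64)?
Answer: -2436 + I*sqrt(82510)/222 ≈ -2436.0 + 1.2939*I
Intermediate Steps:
m = -449/666 (m = -35*1/126 + 44*(-1/111) = -5/18 - 44/111 = -449/666 ≈ -0.67417)
sqrt(-1 + m) + 42*(6 - 64) = sqrt(-1 - 449/666) + 42*(6 - 64) = sqrt(-1115/666) + 42*(-58) = I*sqrt(82510)/222 - 2436 = -2436 + I*sqrt(82510)/222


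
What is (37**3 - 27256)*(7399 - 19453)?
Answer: -282027438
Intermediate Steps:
(37**3 - 27256)*(7399 - 19453) = (50653 - 27256)*(-12054) = 23397*(-12054) = -282027438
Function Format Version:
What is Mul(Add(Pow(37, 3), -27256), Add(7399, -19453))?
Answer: -282027438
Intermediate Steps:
Mul(Add(Pow(37, 3), -27256), Add(7399, -19453)) = Mul(Add(50653, -27256), -12054) = Mul(23397, -12054) = -282027438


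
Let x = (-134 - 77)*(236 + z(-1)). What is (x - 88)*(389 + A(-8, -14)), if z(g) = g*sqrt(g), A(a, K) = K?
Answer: -18706500 + 79125*I ≈ -1.8706e+7 + 79125.0*I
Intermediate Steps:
z(g) = g**(3/2)
x = -49796 + 211*I (x = (-134 - 77)*(236 + (-1)**(3/2)) = -211*(236 - I) = -49796 + 211*I ≈ -49796.0 + 211.0*I)
(x - 88)*(389 + A(-8, -14)) = ((-49796 + 211*I) - 88)*(389 - 14) = (-49884 + 211*I)*375 = -18706500 + 79125*I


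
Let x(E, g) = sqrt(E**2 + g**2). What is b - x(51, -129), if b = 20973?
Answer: 20973 - 3*sqrt(2138) ≈ 20834.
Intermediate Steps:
b - x(51, -129) = 20973 - sqrt(51**2 + (-129)**2) = 20973 - sqrt(2601 + 16641) = 20973 - sqrt(19242) = 20973 - 3*sqrt(2138)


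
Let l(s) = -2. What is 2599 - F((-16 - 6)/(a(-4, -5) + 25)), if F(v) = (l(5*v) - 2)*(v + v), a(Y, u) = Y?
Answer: 54403/21 ≈ 2590.6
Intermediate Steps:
F(v) = -8*v (F(v) = (-2 - 2)*(v + v) = -8*v)
2599 - F((-16 - 6)/(a(-4, -5) + 25)) = 2599 - (-8)*(-16 - 6)/(-4 + 25) = 2599 - (-8)*(-22/21) = 2599 - (-8)*(-22*1/21) = 2599 - (-8)*(-22)/21 = 2599 - 1*176/21 = 2599 - 176/21 = 54403/21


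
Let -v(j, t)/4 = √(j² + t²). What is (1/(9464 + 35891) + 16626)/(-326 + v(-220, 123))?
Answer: 122913773653/20640788370 - 754072231*√63529/10320394185 ≈ -12.461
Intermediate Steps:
v(j, t) = -4*√(j² + t²)
(1/(9464 + 35891) + 16626)/(-326 + v(-220, 123)) = (1/(9464 + 35891) + 16626)/(-326 - 4*√((-220)² + 123²)) = (1/45355 + 16626)/(-326 - 4*√(48400 + 15129)) = (1/45355 + 16626)/(-326 - 4*√63529) = 754072231/(45355*(-326 - 4*√63529))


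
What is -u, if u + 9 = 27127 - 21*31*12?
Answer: -19306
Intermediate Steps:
u = 19306 (u = -9 + (27127 - 21*31*12) = -9 + (27127 - 651*12) = -9 + (27127 - 7812) = -9 + 19315 = 19306)
-u = -1*19306 = -19306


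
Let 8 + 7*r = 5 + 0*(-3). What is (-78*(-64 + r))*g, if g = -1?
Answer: -35178/7 ≈ -5025.4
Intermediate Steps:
r = -3/7 (r = -8/7 + (5 + 0*(-3))/7 = -8/7 + (5 + 0)/7 = -8/7 + (⅐)*5 = -8/7 + 5/7 = -3/7 ≈ -0.42857)
(-78*(-64 + r))*g = -78*(-64 - 3/7)*(-1) = -78*(-451/7)*(-1) = (35178/7)*(-1) = -35178/7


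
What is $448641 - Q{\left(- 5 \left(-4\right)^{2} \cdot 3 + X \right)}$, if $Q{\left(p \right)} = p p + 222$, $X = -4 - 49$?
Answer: $362570$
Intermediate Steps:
$X = -53$ ($X = -4 - 49 = -53$)
$Q{\left(p \right)} = 222 + p^{2}$ ($Q{\left(p \right)} = p^{2} + 222 = 222 + p^{2}$)
$448641 - Q{\left(- 5 \left(-4\right)^{2} \cdot 3 + X \right)} = 448641 - \left(222 + \left(- 5 \left(-4\right)^{2} \cdot 3 - 53\right)^{2}\right) = 448641 - \left(222 + \left(\left(-5\right) 16 \cdot 3 - 53\right)^{2}\right) = 448641 - \left(222 + \left(\left(-80\right) 3 - 53\right)^{2}\right) = 448641 - \left(222 + \left(-240 - 53\right)^{2}\right) = 448641 - \left(222 + \left(-293\right)^{2}\right) = 448641 - \left(222 + 85849\right) = 448641 - 86071 = 362570$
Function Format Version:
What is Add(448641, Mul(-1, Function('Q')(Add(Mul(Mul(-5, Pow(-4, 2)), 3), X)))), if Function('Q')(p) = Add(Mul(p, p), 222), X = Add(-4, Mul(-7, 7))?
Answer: 362570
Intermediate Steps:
X = -53 (X = Add(-4, -49) = -53)
Function('Q')(p) = Add(222, Pow(p, 2)) (Function('Q')(p) = Add(Pow(p, 2), 222) = Add(222, Pow(p, 2)))
Add(448641, Mul(-1, Function('Q')(Add(Mul(Mul(-5, Pow(-4, 2)), 3), X)))) = Add(448641, Mul(-1, Add(222, Pow(Add(Mul(Mul(-5, Pow(-4, 2)), 3), -53), 2)))) = Add(448641, Mul(-1, Add(222, Pow(Add(Mul(Mul(-5, 16), 3), -53), 2)))) = Add(448641, Mul(-1, Add(222, Pow(Add(Mul(-80, 3), -53), 2)))) = Add(448641, Mul(-1, Add(222, Pow(Add(-240, -53), 2)))) = Add(448641, Mul(-1, Add(222, Pow(-293, 2)))) = Add(448641, Mul(-1, Add(222, 85849))) = Add(448641, Mul(-1, 86071)) = Add(448641, -86071) = 362570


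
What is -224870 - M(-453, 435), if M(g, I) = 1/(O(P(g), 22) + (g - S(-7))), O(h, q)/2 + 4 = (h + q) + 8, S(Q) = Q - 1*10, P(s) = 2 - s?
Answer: -118281621/526 ≈ -2.2487e+5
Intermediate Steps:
S(Q) = -10 + Q (S(Q) = Q - 10 = -10 + Q)
O(h, q) = 8 + 2*h + 2*q (O(h, q) = -8 + 2*((h + q) + 8) = -8 + 2*(8 + h + q) = -8 + (16 + 2*h + 2*q) = 8 + 2*h + 2*q)
M(g, I) = 1/(73 - g) (M(g, I) = 1/((8 + 2*(2 - g) + 2*22) + (g - (-10 - 7))) = 1/((8 + (4 - 2*g) + 44) + (g - 1*(-17))) = 1/((56 - 2*g) + (g + 17)) = 1/((56 - 2*g) + (17 + g)) = 1/(73 - g))
-224870 - M(-453, 435) = -224870 - 1/(73 - 1*(-453)) = -224870 - 1/(73 + 453) = -224870 - 1/526 = -118281621/526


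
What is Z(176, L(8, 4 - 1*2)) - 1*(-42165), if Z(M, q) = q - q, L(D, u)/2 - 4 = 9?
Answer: 42165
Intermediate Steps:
L(D, u) = 26 (L(D, u) = 8 + 2*9 = 8 + 18 = 26)
Z(M, q) = 0
Z(176, L(8, 4 - 1*2)) - 1*(-42165) = 0 - 1*(-42165) = 0 + 42165 = 42165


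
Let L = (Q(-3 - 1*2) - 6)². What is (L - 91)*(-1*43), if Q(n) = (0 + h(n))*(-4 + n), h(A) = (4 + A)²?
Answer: -5762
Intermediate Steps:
Q(n) = (4 + n)²*(-4 + n) (Q(n) = (0 + (4 + n)²)*(-4 + n) = (4 + n)²*(-4 + n))
L = 225 (L = ((4 + (-3 - 1*2))²*(-4 + (-3 - 1*2)) - 6)² = ((4 + (-3 - 2))²*(-4 + (-3 - 2)) - 6)² = ((4 - 5)²*(-4 - 5) - 6)² = ((-1)²*(-9) - 6)² = (1*(-9) - 6)² = (-9 - 6)² = (-15)² = 225)
(L - 91)*(-1*43) = (225 - 91)*(-1*43) = 134*(-43) = -5762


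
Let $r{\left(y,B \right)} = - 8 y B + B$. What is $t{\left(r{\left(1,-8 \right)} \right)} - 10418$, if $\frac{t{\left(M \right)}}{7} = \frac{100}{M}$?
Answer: $- \frac{20811}{2} \approx -10406.0$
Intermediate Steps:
$r{\left(y,B \right)} = B - 8 B y$ ($r{\left(y,B \right)} = - 8 B y + B = B - 8 B y$)
$t{\left(M \right)} = \frac{700}{M}$ ($t{\left(M \right)} = 7 \frac{100}{M} = \frac{700}{M}$)
$t{\left(r{\left(1,-8 \right)} \right)} - 10418 = \frac{700}{\left(-8\right) \left(1 - 8\right)} - 10418 = \frac{700}{\left(-8\right) \left(-7\right)} - 10418 = \frac{700}{56} - 10418 = 700 \cdot \frac{1}{56} - 10418 = \frac{25}{2} - 10418 = - \frac{20811}{2}$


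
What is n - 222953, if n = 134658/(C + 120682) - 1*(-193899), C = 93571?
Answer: -6224772004/214253 ≈ -29053.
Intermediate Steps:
n = 41543577105/214253 (n = 134658/(93571 + 120682) - 1*(-193899) = 134658/214253 + 193899 = 41543577105/214253 ≈ 1.9390e+5)
n - 222953 = 41543577105/214253 - 222953 = -6224772004/214253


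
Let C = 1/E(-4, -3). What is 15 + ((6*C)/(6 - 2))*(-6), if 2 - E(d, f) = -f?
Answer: 24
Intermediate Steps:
E(d, f) = 2 + f (E(d, f) = 2 - (-1)*f = 2 + f)
C = -1 (C = 1/(2 - 3) = 1/(-1) = -1)
15 + ((6*C)/(6 - 2))*(-6) = 15 + ((6*(-1))/(6 - 2))*(-6) = 15 - 6/4*(-6) = 15 - 6*¼*(-6) = 15 - 3/2*(-6) = 15 + 9 = 24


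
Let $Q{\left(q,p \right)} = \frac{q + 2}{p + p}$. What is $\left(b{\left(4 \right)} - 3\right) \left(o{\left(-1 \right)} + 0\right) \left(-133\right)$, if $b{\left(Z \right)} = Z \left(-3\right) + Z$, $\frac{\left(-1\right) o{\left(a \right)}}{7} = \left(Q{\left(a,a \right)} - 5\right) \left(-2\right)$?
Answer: $-112651$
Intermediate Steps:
$Q{\left(q,p \right)} = \frac{2 + q}{2 p}$
$o{\left(a \right)} = -70 + \frac{7 \left(2 + a\right)}{a}$ ($o{\left(a \right)} = - 7 \left(\frac{2 + a}{2 a} - 5\right) \left(-2\right) = - 7 \left(-5 + \frac{2 + a}{2 a}\right) \left(-2\right) = - 7 \left(10 - \frac{2 + a}{a}\right) = -70 + \frac{7 \left(2 + a\right)}{a}$)
$b{\left(Z \right)} = - 2 Z$ ($b{\left(Z \right)} = - 3 Z + Z = - 2 Z$)
$\left(b{\left(4 \right)} - 3\right) \left(o{\left(-1 \right)} + 0\right) \left(-133\right) = \left(\left(-2\right) 4 - 3\right) \left(\left(-63 + \frac{14}{-1}\right) + 0\right) \left(-133\right) = \left(-8 - 3\right) \left(\left(-63 + 14 \left(-1\right)\right) + 0\right) \left(-133\right) = - 11 \left(\left(-63 - 14\right) + 0\right) \left(-133\right) = - 11 \left(-77 + 0\right) \left(-133\right) = \left(-11\right) \left(-77\right) \left(-133\right) = 847 \left(-133\right) = -112651$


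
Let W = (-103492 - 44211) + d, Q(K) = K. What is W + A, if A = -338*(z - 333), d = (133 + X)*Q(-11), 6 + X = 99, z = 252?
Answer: -122811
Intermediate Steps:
X = 93 (X = -6 + 99 = 93)
d = -2486 (d = (133 + 93)*(-11) = 226*(-11) = -2486)
W = -150189 (W = (-103492 - 44211) - 2486 = -147703 - 2486 = -150189)
A = 27378 (A = -338*(252 - 333) = -338*(-81) = 27378)
W + A = -150189 + 27378 = -122811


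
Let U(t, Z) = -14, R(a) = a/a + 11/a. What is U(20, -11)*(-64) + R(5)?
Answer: 4496/5 ≈ 899.20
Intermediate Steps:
R(a) = 1 + 11/a
U(20, -11)*(-64) + R(5) = -14*(-64) + (11 + 5)/5 = 896 + (⅕)*16 = 896 + 16/5 = 4496/5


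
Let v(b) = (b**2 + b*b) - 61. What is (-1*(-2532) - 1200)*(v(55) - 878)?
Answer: 6807852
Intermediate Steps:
v(b) = -61 + 2*b**2 (v(b) = (b**2 + b**2) - 61 = 2*b**2 - 61 = -61 + 2*b**2)
(-1*(-2532) - 1200)*(v(55) - 878) = (-1*(-2532) - 1200)*((-61 + 2*55**2) - 878) = (2532 - 1200)*((-61 + 2*3025) - 878) = 1332*((-61 + 6050) - 878) = 1332*(5989 - 878) = 1332*5111 = 6807852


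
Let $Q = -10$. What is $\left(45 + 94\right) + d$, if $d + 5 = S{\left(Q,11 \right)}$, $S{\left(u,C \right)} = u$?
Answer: $124$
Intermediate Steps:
$d = -15$ ($d = -5 - 10 = -15$)
$\left(45 + 94\right) + d = \left(45 + 94\right) - 15 = 139 - 15 = 124$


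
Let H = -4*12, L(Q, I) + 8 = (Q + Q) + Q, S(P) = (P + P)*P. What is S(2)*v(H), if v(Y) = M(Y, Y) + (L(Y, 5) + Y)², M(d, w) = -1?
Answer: 319992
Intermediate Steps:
S(P) = 2*P² (S(P) = (2*P)*P = 2*P²)
L(Q, I) = -8 + 3*Q (L(Q, I) = -8 + ((Q + Q) + Q) = -8 + (2*Q + Q) = -8 + 3*Q)
H = -48
v(Y) = -1 + (-8 + 4*Y)² (v(Y) = -1 + ((-8 + 3*Y) + Y)² = -1 + (-8 + 4*Y)²)
S(2)*v(H) = (2*2²)*(-1 + 16*(-2 - 48)²) = (2*4)*(-1 + 16*(-50)²) = 8*(-1 + 16*2500) = 8*(-1 + 40000) = 8*39999 = 319992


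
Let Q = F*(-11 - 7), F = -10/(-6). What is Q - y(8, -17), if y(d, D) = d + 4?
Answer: -42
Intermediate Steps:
F = 5/3 (F = -10*(-⅙) = 5/3 ≈ 1.6667)
y(d, D) = 4 + d
Q = -30 (Q = 5*(-11 - 7)/3 = (5/3)*(-18) = -30)
Q - y(8, -17) = -30 - (4 + 8) = -30 - 1*12 = -30 - 12 = -42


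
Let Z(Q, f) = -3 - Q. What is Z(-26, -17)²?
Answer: 529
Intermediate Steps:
Z(-26, -17)² = (-3 - 1*(-26))² = (-3 + 26)² = 23² = 529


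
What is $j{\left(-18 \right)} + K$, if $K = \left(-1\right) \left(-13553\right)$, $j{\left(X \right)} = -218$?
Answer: $13335$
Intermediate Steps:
$K = 13553$
$j{\left(-18 \right)} + K = -218 + 13553 = 13335$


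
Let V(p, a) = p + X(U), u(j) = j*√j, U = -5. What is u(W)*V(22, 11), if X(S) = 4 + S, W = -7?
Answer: -147*I*√7 ≈ -388.93*I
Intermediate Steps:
u(j) = j^(3/2)
V(p, a) = -1 + p (V(p, a) = p + (4 - 5) = p - 1 = -1 + p)
u(W)*V(22, 11) = (-7)^(3/2)*(-1 + 22) = -7*I*√7*21 = -147*I*√7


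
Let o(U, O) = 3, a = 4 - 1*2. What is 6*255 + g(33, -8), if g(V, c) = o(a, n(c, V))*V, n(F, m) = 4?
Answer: 1629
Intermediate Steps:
a = 2 (a = 4 - 2 = 2)
g(V, c) = 3*V
6*255 + g(33, -8) = 6*255 + 3*33 = 1530 + 99 = 1629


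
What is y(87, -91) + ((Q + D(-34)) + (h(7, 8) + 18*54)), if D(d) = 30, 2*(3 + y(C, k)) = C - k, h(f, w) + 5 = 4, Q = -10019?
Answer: -8932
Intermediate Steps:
h(f, w) = -1 (h(f, w) = -5 + 4 = -1)
y(C, k) = -3 + C/2 - k/2 (y(C, k) = -3 + (C - k)/2 = -3 + (C/2 - k/2) = -3 + C/2 - k/2)
y(87, -91) + ((Q + D(-34)) + (h(7, 8) + 18*54)) = (-3 + (½)*87 - ½*(-91)) + ((-10019 + 30) + (-1 + 18*54)) = (-3 + 87/2 + 91/2) + (-9989 + (-1 + 972)) = 86 + (-9989 + 971) = 86 - 9018 = -8932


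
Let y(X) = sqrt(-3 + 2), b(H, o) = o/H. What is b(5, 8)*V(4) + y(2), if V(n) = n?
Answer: 32/5 + I ≈ 6.4 + 1.0*I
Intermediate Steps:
y(X) = I (y(X) = sqrt(-1) = I)
b(5, 8)*V(4) + y(2) = (8/5)*4 + I = 32/5 + I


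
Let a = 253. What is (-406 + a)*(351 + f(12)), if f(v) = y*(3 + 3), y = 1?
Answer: -54621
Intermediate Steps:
f(v) = 6 (f(v) = 1*(3 + 3) = 1*6 = 6)
(-406 + a)*(351 + f(12)) = (-406 + 253)*(351 + 6) = -153*357 = -54621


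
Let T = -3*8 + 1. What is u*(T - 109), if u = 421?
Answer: -55572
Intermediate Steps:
T = -23 (T = -24 + 1 = -23)
u*(T - 109) = 421*(-23 - 109) = 421*(-132) = -55572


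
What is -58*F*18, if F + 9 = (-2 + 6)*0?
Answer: 9396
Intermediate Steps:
F = -9 (F = -9 + (-2 + 6)*0 = -9 + 4*0 = -9 + 0 = -9)
-58*F*18 = -58*(-9)*18 = 522*18 = 9396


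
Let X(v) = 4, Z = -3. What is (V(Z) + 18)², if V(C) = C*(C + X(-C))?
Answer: 225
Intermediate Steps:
V(C) = C*(4 + C) (V(C) = C*(C + 4) = C*(4 + C))
(V(Z) + 18)² = (-3*(4 - 3) + 18)² = (-3*1 + 18)² = (-3 + 18)² = 15² = 225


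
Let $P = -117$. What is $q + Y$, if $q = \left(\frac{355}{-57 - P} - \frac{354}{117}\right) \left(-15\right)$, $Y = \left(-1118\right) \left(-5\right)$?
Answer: $\frac{288425}{52} \approx 5546.6$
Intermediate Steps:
$Y = 5590$
$q = - \frac{2255}{52}$ ($q = \left(\frac{355}{-57 - -117} - \frac{354}{117}\right) \left(-15\right) = \left(\frac{355}{-57 + 117} - \frac{118}{39}\right) \left(-15\right) = \left(\frac{355}{60} - \frac{118}{39}\right) \left(-15\right) = \left(355 \cdot \frac{1}{60} - \frac{118}{39}\right) \left(-15\right) = \left(\frac{71}{12} - \frac{118}{39}\right) \left(-15\right) = \frac{451}{156} \left(-15\right) = - \frac{2255}{52} \approx -43.365$)
$q + Y = - \frac{2255}{52} + 5590 = \frac{288425}{52}$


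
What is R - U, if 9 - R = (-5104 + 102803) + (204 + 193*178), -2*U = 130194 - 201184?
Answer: -167743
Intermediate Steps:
U = 35495 (U = -(130194 - 201184)/2 = -½*(-70990) = 35495)
R = -132248 (R = 9 - ((-5104 + 102803) + (204 + 193*178)) = 9 - (97699 + (204 + 34354)) = 9 - (97699 + 34558) = 9 - 1*132257 = 9 - 132257 = -132248)
R - U = -132248 - 1*35495 = -132248 - 35495 = -167743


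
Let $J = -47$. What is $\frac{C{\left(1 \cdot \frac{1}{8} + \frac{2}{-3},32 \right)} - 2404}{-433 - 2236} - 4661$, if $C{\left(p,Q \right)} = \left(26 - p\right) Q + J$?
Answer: $- \frac{37315822}{8007} \approx -4660.4$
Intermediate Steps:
$C{\left(p,Q \right)} = -47 + Q \left(26 - p\right)$ ($C{\left(p,Q \right)} = \left(26 - p\right) Q - 47 = Q \left(26 - p\right) - 47 = -47 + Q \left(26 - p\right)$)
$\frac{C{\left(1 \cdot \frac{1}{8} + \frac{2}{-3},32 \right)} - 2404}{-433 - 2236} - 4661 = \frac{\left(-47 + 26 \cdot 32 - 32 \left(1 \cdot \frac{1}{8} + \frac{2}{-3}\right)\right) - 2404}{-433 - 2236} - 4661 = \frac{\left(-47 + 832 - 32 \left(1 \cdot \frac{1}{8} + 2 \left(- \frac{1}{3}\right)\right)\right) - 2404}{-2669} - 4661 = \left(\left(-47 + 832 - 32 \left(\frac{1}{8} - \frac{2}{3}\right)\right) - 2404\right) \left(- \frac{1}{2669}\right) - 4661 = \left(\left(-47 + 832 - 32 \left(- \frac{13}{24}\right)\right) - 2404\right) \left(- \frac{1}{2669}\right) - 4661 = \left(\left(-47 + 832 + \frac{52}{3}\right) - 2404\right) \left(- \frac{1}{2669}\right) - 4661 = \left(\frac{2407}{3} - 2404\right) \left(- \frac{1}{2669}\right) - 4661 = \left(- \frac{4805}{3}\right) \left(- \frac{1}{2669}\right) - 4661 = \frac{4805}{8007} - 4661 = - \frac{37315822}{8007}$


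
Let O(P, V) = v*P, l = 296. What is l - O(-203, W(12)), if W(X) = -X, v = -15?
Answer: -2749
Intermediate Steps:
O(P, V) = -15*P
l - O(-203, W(12)) = 296 - (-15)*(-203) = 296 - 1*3045 = 296 - 3045 = -2749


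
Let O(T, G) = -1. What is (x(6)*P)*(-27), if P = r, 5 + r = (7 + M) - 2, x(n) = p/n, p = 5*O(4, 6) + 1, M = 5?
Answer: 90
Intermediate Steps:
p = -4 (p = 5*(-1) + 1 = -5 + 1 = -4)
x(n) = -4/n
r = 5 (r = -5 + ((7 + 5) - 2) = -5 + (12 - 2) = -5 + 10 = 5)
P = 5
(x(6)*P)*(-27) = (-4/6*5)*(-27) = (-4*⅙*5)*(-27) = -⅔*5*(-27) = -10/3*(-27) = 90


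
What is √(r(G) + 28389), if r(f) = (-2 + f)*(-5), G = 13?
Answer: √28334 ≈ 168.33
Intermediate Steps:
r(f) = 10 - 5*f
√(r(G) + 28389) = √((10 - 5*13) + 28389) = √((10 - 65) + 28389) = √(-55 + 28389) = √28334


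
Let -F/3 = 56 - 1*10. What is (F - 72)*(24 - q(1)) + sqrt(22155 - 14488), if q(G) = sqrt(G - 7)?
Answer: -5040 + sqrt(7667) + 210*I*sqrt(6) ≈ -4952.4 + 514.39*I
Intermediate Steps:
q(G) = sqrt(-7 + G)
F = -138 (F = -3*(56 - 1*10) = -3*(56 - 10) = -3*46 = -138)
(F - 72)*(24 - q(1)) + sqrt(22155 - 14488) = (-138 - 72)*(24 - sqrt(-7 + 1)) + sqrt(22155 - 14488) = -210*(24 - sqrt(-6)) + sqrt(7667) = -210*(24 - I*sqrt(6)) + sqrt(7667) = (-5040 + 210*I*sqrt(6)) + sqrt(7667) = -5040 + sqrt(7667) + 210*I*sqrt(6)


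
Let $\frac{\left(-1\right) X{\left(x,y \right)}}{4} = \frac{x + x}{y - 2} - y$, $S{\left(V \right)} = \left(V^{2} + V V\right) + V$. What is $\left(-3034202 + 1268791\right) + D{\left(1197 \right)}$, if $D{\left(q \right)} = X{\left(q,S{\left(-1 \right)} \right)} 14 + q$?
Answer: $-1630094$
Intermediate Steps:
$S{\left(V \right)} = V + 2 V^{2}$ ($S{\left(V \right)} = \left(V^{2} + V^{2}\right) + V = 2 V^{2} + V = V + 2 V^{2}$)
$X{\left(x,y \right)} = 4 y - \frac{8 x}{-2 + y}$ ($X{\left(x,y \right)} = - 4 \left(\frac{x + x}{y - 2} - y\right) = - 4 \left(\frac{2 x}{-2 + y} - y\right) = - 4 \left(- y + \frac{2 x}{-2 + y}\right) = 4 y - \frac{8 x}{-2 + y}$)
$D{\left(q \right)} = 56 + 113 q$ ($D{\left(q \right)} = \frac{4 \left(\left(- (1 + 2 \left(-1\right))\right)^{2} - 2 q - 2 \left(- (1 + 2 \left(-1\right))\right)\right)}{-2 - \left(1 + 2 \left(-1\right)\right)} 14 + q = \frac{4 \left(\left(- (1 - 2)\right)^{2} - 2 q - 2 \left(- (1 - 2)\right)\right)}{-2 - \left(1 - 2\right)} 14 + q = \frac{4 \left(\left(\left(-1\right) \left(-1\right)\right)^{2} - 2 q - 2 \left(\left(-1\right) \left(-1\right)\right)\right)}{-2 - -1} \cdot 14 + q = \frac{4 \left(1^{2} - 2 q - 2\right)}{-2 + 1} \cdot 14 + q = \frac{4 \left(1 - 2 q - 2\right)}{-1} \cdot 14 + q = 4 \left(-1\right) \left(-1 - 2 q\right) 14 + q = \left(4 + 8 q\right) 14 + q = \left(56 + 112 q\right) + q = 56 + 113 q$)
$\left(-3034202 + 1268791\right) + D{\left(1197 \right)} = \left(-3034202 + 1268791\right) + \left(56 + 113 \cdot 1197\right) = -1765411 + \left(56 + 135261\right) = -1765411 + 135317 = -1630094$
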